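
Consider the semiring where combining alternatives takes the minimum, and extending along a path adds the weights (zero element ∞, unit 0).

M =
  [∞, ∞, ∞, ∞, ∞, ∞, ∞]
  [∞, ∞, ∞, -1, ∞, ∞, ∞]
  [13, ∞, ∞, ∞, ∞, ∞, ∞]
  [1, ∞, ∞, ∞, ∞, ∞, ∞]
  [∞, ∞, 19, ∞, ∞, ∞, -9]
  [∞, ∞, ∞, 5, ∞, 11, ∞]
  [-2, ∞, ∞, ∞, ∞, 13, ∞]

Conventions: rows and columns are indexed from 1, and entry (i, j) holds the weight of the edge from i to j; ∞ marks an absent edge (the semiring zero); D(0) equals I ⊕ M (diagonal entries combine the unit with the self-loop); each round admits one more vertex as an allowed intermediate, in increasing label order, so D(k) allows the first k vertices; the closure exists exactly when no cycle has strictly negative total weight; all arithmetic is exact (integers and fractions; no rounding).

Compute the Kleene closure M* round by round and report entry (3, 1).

D(0):
  [0, ∞, ∞, ∞, ∞, ∞, ∞]
  [∞, 0, ∞, -1, ∞, ∞, ∞]
  [13, ∞, 0, ∞, ∞, ∞, ∞]
  [1, ∞, ∞, 0, ∞, ∞, ∞]
  [∞, ∞, 19, ∞, 0, ∞, -9]
  [∞, ∞, ∞, 5, ∞, 0, ∞]
  [-2, ∞, ∞, ∞, ∞, 13, 0]
D(1):
  [0, ∞, ∞, ∞, ∞, ∞, ∞]
  [∞, 0, ∞, -1, ∞, ∞, ∞]
  [13, ∞, 0, ∞, ∞, ∞, ∞]
  [1, ∞, ∞, 0, ∞, ∞, ∞]
  [∞, ∞, 19, ∞, 0, ∞, -9]
  [∞, ∞, ∞, 5, ∞, 0, ∞]
  [-2, ∞, ∞, ∞, ∞, 13, 0]
D(2):
  [0, ∞, ∞, ∞, ∞, ∞, ∞]
  [∞, 0, ∞, -1, ∞, ∞, ∞]
  [13, ∞, 0, ∞, ∞, ∞, ∞]
  [1, ∞, ∞, 0, ∞, ∞, ∞]
  [∞, ∞, 19, ∞, 0, ∞, -9]
  [∞, ∞, ∞, 5, ∞, 0, ∞]
  [-2, ∞, ∞, ∞, ∞, 13, 0]
D(3):
  [0, ∞, ∞, ∞, ∞, ∞, ∞]
  [∞, 0, ∞, -1, ∞, ∞, ∞]
  [13, ∞, 0, ∞, ∞, ∞, ∞]
  [1, ∞, ∞, 0, ∞, ∞, ∞]
  [32, ∞, 19, ∞, 0, ∞, -9]
  [∞, ∞, ∞, 5, ∞, 0, ∞]
  [-2, ∞, ∞, ∞, ∞, 13, 0]
D(4):
  [0, ∞, ∞, ∞, ∞, ∞, ∞]
  [0, 0, ∞, -1, ∞, ∞, ∞]
  [13, ∞, 0, ∞, ∞, ∞, ∞]
  [1, ∞, ∞, 0, ∞, ∞, ∞]
  [32, ∞, 19, ∞, 0, ∞, -9]
  [6, ∞, ∞, 5, ∞, 0, ∞]
  [-2, ∞, ∞, ∞, ∞, 13, 0]
D(5):
  [0, ∞, ∞, ∞, ∞, ∞, ∞]
  [0, 0, ∞, -1, ∞, ∞, ∞]
  [13, ∞, 0, ∞, ∞, ∞, ∞]
  [1, ∞, ∞, 0, ∞, ∞, ∞]
  [32, ∞, 19, ∞, 0, ∞, -9]
  [6, ∞, ∞, 5, ∞, 0, ∞]
  [-2, ∞, ∞, ∞, ∞, 13, 0]
D(6):
  [0, ∞, ∞, ∞, ∞, ∞, ∞]
  [0, 0, ∞, -1, ∞, ∞, ∞]
  [13, ∞, 0, ∞, ∞, ∞, ∞]
  [1, ∞, ∞, 0, ∞, ∞, ∞]
  [32, ∞, 19, ∞, 0, ∞, -9]
  [6, ∞, ∞, 5, ∞, 0, ∞]
  [-2, ∞, ∞, 18, ∞, 13, 0]
D(7):
  [0, ∞, ∞, ∞, ∞, ∞, ∞]
  [0, 0, ∞, -1, ∞, ∞, ∞]
  [13, ∞, 0, ∞, ∞, ∞, ∞]
  [1, ∞, ∞, 0, ∞, ∞, ∞]
  [-11, ∞, 19, 9, 0, 4, -9]
  [6, ∞, ∞, 5, ∞, 0, ∞]
  [-2, ∞, ∞, 18, ∞, 13, 0]
Answer: M*[3][1] = 13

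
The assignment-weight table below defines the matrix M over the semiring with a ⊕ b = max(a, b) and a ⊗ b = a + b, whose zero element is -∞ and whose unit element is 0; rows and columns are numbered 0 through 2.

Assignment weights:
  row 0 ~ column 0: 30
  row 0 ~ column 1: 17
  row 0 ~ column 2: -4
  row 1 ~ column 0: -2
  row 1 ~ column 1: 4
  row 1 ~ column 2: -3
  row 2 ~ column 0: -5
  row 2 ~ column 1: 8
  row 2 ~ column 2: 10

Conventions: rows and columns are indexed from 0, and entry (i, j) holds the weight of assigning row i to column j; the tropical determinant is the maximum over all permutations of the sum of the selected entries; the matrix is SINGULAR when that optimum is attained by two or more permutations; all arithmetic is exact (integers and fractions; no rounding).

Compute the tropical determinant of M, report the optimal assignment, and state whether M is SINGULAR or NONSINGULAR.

σ = (0, 1, 2): 30 + 4 + 10 = 44
σ = (0, 2, 1): 30 + (-3) + 8 = 35
σ = (1, 0, 2): 17 + (-2) + 10 = 25
σ = (1, 2, 0): 17 + (-3) + (-5) = 9
σ = (2, 0, 1): (-4) + (-2) + 8 = 2
σ = (2, 1, 0): (-4) + 4 + (-5) = -5
Optimal value attained by: σ = (0, 1, 2).
Answer: det⊕(M) = 44; verdict: NONSINGULAR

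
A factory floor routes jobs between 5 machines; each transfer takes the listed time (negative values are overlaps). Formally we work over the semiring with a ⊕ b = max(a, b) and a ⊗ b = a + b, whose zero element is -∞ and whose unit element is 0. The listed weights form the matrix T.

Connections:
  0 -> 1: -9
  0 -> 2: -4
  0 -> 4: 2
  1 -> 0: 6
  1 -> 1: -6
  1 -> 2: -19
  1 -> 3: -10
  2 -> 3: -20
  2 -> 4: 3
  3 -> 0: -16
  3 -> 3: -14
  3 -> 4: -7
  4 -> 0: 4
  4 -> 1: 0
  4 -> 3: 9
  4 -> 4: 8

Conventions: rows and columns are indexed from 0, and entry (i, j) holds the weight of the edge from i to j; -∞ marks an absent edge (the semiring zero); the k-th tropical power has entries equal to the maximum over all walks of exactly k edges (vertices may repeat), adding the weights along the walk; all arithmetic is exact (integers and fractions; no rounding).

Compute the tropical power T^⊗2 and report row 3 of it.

T^⊗2:
  [6, 2, -28, 11, 10]
  [0, -3, 2, -16, 8]
  [7, 3, -∞, 12, 11]
  [-3, -7, -20, 2, 1]
  [12, 8, 0, 17, 16]
Answer: row 3 of T^⊗2 = [-3, -7, -20, 2, 1]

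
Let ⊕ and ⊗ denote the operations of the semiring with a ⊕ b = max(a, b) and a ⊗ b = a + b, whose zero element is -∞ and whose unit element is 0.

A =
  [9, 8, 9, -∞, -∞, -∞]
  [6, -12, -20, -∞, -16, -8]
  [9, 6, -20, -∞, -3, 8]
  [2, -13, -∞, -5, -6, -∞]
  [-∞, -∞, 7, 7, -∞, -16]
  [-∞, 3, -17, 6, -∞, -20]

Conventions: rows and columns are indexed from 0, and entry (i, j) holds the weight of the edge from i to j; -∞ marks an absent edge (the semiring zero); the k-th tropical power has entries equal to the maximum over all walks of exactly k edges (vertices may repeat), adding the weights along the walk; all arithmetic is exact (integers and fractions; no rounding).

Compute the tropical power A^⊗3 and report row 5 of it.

A^⊗2:
  [18, 17, 18, -∞, 6, 17]
  [15, 14, 15, -2, -23, -12]
  [18, 17, 18, 14, -10, -2]
  [11, 10, 11, 1, -11, -21]
  [16, 13, -13, 2, 4, 15]
  [9, -7, -17, 1, 0, -5]
A^⊗3:
  [27, 26, 27, 23, 15, 26]
  [24, 23, 24, -6, 12, 23]
  [27, 26, 27, 9, 15, 26]
  [20, 19, 20, -4, 8, 19]
  [25, 24, 25, 21, -3, 5]
  [18, 17, 18, 7, -5, -9]
Answer: row 5 of A^⊗3 = [18, 17, 18, 7, -5, -9]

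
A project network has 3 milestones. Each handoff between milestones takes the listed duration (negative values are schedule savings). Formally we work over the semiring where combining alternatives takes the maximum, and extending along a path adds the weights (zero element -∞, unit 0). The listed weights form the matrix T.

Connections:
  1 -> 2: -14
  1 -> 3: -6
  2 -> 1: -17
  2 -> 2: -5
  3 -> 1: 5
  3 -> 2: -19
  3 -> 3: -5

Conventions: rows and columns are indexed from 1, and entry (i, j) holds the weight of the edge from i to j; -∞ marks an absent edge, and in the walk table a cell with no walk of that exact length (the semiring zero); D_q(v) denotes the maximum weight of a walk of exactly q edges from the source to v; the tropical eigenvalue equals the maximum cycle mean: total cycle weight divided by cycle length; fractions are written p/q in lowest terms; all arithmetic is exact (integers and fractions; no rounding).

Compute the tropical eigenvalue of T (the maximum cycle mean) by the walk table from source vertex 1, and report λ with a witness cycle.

q=0: [0, -∞, -∞]
q=1: [-∞, -14, -6]
q=2: [-1, -19, -11]
q=3: [-6, -15, -7]
Optimal cycle mean attained by: cycle 1->3->1, total (-6) + 5, length 2.
Answer: λ = -1/2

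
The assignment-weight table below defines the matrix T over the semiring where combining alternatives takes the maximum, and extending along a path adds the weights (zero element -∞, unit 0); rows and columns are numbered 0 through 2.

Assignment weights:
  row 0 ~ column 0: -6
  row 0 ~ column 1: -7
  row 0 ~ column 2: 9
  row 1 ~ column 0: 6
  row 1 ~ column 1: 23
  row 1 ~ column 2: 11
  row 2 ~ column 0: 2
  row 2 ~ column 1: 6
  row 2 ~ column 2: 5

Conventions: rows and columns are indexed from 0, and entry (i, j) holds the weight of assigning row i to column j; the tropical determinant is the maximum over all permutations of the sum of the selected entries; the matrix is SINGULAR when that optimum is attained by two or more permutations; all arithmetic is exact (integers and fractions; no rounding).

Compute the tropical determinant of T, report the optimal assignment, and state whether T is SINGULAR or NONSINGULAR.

σ = (0, 1, 2): (-6) + 23 + 5 = 22
σ = (0, 2, 1): (-6) + 11 + 6 = 11
σ = (1, 0, 2): (-7) + 6 + 5 = 4
σ = (1, 2, 0): (-7) + 11 + 2 = 6
σ = (2, 0, 1): 9 + 6 + 6 = 21
σ = (2, 1, 0): 9 + 23 + 2 = 34
Optimal value attained by: σ = (2, 1, 0).
Answer: det⊕(T) = 34; verdict: NONSINGULAR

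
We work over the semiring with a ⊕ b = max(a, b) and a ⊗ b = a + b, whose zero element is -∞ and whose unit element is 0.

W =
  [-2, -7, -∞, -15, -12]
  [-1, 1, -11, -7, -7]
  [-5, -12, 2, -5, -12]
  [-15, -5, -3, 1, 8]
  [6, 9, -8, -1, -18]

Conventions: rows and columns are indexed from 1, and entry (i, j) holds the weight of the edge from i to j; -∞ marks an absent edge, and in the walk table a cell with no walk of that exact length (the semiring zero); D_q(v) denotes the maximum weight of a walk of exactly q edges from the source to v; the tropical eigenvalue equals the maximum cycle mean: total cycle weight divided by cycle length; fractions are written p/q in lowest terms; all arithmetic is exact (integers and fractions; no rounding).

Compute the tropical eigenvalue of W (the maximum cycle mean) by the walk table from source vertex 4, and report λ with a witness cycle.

q=0: [-∞, -∞, -∞, 0, -∞]
q=1: [-15, -5, -3, 1, 8]
q=2: [14, 17, 0, 7, 9]
q=3: [16, 18, 6, 10, 15]
q=4: [21, 24, 8, 14, 18]
q=5: [24, 27, 13, 17, 22]
Optimal cycle mean attained by: cycle 4->5->4, total 8 + (-1), length 2.
Answer: λ = 7/2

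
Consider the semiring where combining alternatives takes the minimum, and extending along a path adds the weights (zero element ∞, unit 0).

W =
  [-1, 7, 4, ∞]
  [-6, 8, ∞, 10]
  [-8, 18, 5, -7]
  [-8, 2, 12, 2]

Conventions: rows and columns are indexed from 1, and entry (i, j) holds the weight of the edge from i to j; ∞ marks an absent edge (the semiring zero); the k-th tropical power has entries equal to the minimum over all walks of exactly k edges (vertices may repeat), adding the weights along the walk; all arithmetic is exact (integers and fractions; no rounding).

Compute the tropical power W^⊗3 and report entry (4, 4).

W^⊗2:
  [-4, 6, 3, -3]
  [-7, 1, -2, 12]
  [-15, -5, -4, -5]
  [-9, -1, -4, 4]
W^⊗3:
  [-11, -1, 0, -4]
  [-10, 0, -3, -9]
  [-16, -8, -11, -11]
  [-12, -2, -5, -11]
Key observation: the optimum is the walk 4->1->3->4, with weight (-8) + 4 + (-7) = -11.
Optimal value attained by: walk 4->1->3->4.
Answer: (W^⊗3)[4][4] = -11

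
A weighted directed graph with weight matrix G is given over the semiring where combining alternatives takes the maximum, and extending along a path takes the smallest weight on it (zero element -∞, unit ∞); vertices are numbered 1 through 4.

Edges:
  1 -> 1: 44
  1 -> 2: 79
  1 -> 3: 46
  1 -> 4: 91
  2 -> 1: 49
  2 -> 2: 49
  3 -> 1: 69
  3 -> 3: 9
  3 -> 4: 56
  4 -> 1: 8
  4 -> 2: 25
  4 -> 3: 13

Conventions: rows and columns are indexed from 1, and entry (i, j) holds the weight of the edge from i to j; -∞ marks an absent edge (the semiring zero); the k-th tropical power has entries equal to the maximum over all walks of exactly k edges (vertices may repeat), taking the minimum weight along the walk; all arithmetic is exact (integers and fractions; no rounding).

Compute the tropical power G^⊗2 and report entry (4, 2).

G^⊗2:
  [49, 49, 44, 46]
  [49, 49, 46, 49]
  [44, 69, 46, 69]
  [25, 25, 9, 13]
Key observation: the optimum is the walk 4->2->2, with weight 25 min 49 = 25.
Optimal value attained by: walk 4->2->2.
Answer: (G^⊗2)[4][2] = 25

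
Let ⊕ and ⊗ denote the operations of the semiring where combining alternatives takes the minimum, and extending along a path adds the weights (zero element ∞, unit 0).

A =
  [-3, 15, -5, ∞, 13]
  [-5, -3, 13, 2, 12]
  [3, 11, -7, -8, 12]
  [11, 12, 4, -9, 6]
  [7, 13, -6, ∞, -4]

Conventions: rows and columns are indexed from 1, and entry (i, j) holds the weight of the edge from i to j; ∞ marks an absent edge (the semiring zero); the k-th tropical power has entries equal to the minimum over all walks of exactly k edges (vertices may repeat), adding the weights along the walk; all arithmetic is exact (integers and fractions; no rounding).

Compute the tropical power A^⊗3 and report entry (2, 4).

A^⊗2:
  [-6, 6, -12, -13, 7]
  [-8, -6, -10, -7, 8]
  [-4, 4, -14, -17, -2]
  [2, 3, -5, -18, -3]
  [-3, 5, -13, -14, -8]
A^⊗3:
  [-9, -1, -19, -22, -7]
  [-11, -9, -17, -18, -1]
  [-11, -5, -21, -26, -11]
  [-7, -6, -14, -27, -12]
  [-10, -2, -20, -23, -12]
Key observation: the optimum is the walk 2->1->3->4, with weight (-5) + (-5) + (-8) = -18.
Optimal value attained by: walk 2->1->3->4.
Answer: (A^⊗3)[2][4] = -18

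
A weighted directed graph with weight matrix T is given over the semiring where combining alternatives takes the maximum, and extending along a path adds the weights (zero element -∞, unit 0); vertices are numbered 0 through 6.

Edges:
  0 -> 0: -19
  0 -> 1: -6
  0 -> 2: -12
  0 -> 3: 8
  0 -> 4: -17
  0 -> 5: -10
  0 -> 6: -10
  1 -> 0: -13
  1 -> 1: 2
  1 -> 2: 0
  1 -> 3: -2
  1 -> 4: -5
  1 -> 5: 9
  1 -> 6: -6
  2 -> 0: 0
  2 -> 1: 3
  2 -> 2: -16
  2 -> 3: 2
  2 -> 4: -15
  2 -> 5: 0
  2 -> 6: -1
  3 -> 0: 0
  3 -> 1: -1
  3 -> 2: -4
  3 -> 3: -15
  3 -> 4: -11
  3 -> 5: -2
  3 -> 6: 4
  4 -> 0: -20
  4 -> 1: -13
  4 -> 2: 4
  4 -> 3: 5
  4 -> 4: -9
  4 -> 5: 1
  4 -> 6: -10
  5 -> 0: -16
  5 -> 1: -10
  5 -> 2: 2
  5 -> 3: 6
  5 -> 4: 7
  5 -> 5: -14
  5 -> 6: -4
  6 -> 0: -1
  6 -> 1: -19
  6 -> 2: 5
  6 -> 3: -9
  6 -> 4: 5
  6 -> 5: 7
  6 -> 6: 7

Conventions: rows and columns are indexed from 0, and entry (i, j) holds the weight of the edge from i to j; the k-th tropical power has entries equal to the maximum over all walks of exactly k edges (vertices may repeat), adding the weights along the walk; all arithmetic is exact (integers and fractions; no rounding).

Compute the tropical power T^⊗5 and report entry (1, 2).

T^⊗2:
  [8, 7, 4, -4, -3, 6, 12]
  [0, 4, 11, 15, 16, 11, 5]
  [2, 5, 4, 8, 7, 12, 6]
  [3, 1, 9, 8, 9, 11, 11]
  [5, 7, 3, 7, 8, 4, 9]
  [6, 5, 11, 12, 1, 8, 10]
  [6, 8, 12, 13, 14, 14, 14]
T^⊗3:
  [11, 9, 17, 16, 17, 19, 19]
  [15, 14, 20, 21, 18, 17, 19]
  [8, 7, 14, 18, 19, 14, 13]
  [10, 12, 16, 17, 18, 18, 18]
  [8, 9, 14, 13, 14, 16, 16]
  [12, 14, 15, 14, 15, 17, 17]
  [13, 15, 19, 20, 21, 21, 21]
T^⊗4:
  [18, 20, 24, 25, 26, 26, 26]
  [21, 23, 24, 23, 24, 26, 26]
  [18, 17, 23, 24, 21, 20, 22]
  [17, 19, 23, 24, 25, 25, 25]
  [15, 17, 21, 22, 23, 23, 23]
  [16, 18, 22, 23, 24, 24, 24]
  [20, 22, 26, 27, 28, 28, 28]
T^⊗5:
  [25, 27, 31, 32, 33, 33, 33]
  [25, 27, 31, 32, 33, 33, 33]
  [24, 26, 27, 26, 27, 29, 29]
  [24, 26, 30, 31, 32, 32, 32]
  [22, 24, 28, 29, 30, 30, 30]
  [23, 25, 29, 30, 31, 31, 31]
  [27, 29, 33, 34, 35, 35, 35]
Key observation: the optimum is the walk 1->5->3->6->6->2, with weight 9 + 6 + 4 + 7 + 5 = 31.
Optimal value attained by: walk 1->5->3->6->6->2.
Answer: (T^⊗5)[1][2] = 31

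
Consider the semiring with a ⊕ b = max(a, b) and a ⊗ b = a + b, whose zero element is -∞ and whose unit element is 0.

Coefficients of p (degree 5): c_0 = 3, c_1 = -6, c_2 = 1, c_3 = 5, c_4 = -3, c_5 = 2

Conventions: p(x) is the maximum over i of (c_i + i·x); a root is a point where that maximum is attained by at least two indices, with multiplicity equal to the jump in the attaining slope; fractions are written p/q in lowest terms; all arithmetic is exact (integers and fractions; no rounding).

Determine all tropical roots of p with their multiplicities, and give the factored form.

hull edge (i=0, c=3) to (i=3, c=5): slope 2/3, span 3
hull edge (i=3, c=5) to (i=5, c=2): slope -3/2, span 2
Factored form: p(x) = 2 ⊗ (x ⊕ (-2/3)) ⊗ (x ⊕ (-2/3)) ⊗ (x ⊕ (-2/3)) ⊗ (x ⊕ 3/2) ⊗ (x ⊕ 3/2)
Answer: roots = -2/3 (mult 3), 3/2 (mult 2)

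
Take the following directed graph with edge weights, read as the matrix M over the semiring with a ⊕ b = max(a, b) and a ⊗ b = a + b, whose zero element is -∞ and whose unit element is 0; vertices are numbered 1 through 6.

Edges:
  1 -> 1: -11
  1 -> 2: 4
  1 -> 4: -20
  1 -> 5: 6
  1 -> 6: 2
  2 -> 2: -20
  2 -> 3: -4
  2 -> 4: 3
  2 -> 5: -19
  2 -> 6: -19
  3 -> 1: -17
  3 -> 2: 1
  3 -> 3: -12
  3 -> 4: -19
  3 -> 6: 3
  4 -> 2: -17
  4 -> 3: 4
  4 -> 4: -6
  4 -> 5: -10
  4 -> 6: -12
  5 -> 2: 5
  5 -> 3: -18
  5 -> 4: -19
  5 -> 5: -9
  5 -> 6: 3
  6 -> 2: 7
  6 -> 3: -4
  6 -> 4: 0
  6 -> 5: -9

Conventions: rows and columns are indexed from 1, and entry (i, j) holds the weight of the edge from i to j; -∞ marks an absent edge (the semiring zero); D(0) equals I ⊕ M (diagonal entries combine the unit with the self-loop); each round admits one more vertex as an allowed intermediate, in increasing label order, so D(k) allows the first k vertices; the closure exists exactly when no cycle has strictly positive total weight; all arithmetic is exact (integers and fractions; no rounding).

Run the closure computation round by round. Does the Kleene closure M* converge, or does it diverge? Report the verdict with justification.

D(0):
  [0, 4, -∞, -20, 6, 2]
  [-∞, 0, -4, 3, -19, -19]
  [-17, 1, 0, -19, -∞, 3]
  [-∞, -17, 4, 0, -10, -12]
  [-∞, 5, -18, -19, 0, 3]
  [-∞, 7, -4, 0, -9, 0]
D(1):
  [0, 4, -∞, -20, 6, 2]
  [-∞, 0, -4, 3, -19, -19]
  [-17, 1, 0, -19, -11, 3]
  [-∞, -17, 4, 0, -10, -12]
  [-∞, 5, -18, -19, 0, 3]
  [-∞, 7, -4, 0, -9, 0]
D(2):
  [0, 4, 0, 7, 6, 2]
  [-∞, 0, -4, 3, -19, -19]
  [-17, 1, 0, 4, -11, 3]
  [-∞, -17, 4, 0, -10, -12]
  [-∞, 5, 1, 8, 0, 3]
  [-∞, 7, 3, 10, -9, 0]
Detection: at round 3, diagonal entry (4, 4) turns strictly positive.
Key observation: the cycle 4->3->2->4 has total weight 4 + 1 + 3, which is strictly positive.
Answer: DIVERGES — positive cycle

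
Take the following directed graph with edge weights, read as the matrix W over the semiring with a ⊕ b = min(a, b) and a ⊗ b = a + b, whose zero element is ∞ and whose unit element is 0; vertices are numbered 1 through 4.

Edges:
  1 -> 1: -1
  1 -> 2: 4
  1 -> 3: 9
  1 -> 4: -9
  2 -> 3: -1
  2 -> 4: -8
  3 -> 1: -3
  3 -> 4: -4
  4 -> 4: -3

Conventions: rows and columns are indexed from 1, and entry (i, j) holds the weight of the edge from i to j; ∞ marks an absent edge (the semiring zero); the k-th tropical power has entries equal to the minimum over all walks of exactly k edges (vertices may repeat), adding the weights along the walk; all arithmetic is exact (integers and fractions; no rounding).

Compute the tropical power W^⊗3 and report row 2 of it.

W^⊗2:
  [-2, 3, 3, -12]
  [-4, ∞, ∞, -11]
  [-4, 1, 6, -12]
  [∞, ∞, ∞, -6]
W^⊗3:
  [-3, 2, 2, -15]
  [-5, 0, 5, -14]
  [-5, 0, 0, -15]
  [∞, ∞, ∞, -9]
Answer: row 2 of W^⊗3 = [-5, 0, 5, -14]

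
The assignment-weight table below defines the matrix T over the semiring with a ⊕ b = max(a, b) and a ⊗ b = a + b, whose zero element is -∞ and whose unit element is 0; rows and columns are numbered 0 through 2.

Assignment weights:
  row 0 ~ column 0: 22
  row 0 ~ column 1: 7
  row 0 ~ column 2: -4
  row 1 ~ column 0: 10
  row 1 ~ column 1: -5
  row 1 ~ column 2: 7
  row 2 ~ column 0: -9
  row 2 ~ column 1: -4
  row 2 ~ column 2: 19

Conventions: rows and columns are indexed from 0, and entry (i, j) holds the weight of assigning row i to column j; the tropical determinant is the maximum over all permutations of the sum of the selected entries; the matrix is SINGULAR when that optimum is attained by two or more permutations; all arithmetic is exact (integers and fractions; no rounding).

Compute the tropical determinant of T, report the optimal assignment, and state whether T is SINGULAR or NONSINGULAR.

σ = (0, 1, 2): 22 + (-5) + 19 = 36
σ = (0, 2, 1): 22 + 7 + (-4) = 25
σ = (1, 0, 2): 7 + 10 + 19 = 36
σ = (1, 2, 0): 7 + 7 + (-9) = 5
σ = (2, 0, 1): (-4) + 10 + (-4) = 2
σ = (2, 1, 0): (-4) + (-5) + (-9) = -18
Optimal value attained by: σ = (0, 1, 2).
Answer: det⊕(T) = 36; verdict: SINGULAR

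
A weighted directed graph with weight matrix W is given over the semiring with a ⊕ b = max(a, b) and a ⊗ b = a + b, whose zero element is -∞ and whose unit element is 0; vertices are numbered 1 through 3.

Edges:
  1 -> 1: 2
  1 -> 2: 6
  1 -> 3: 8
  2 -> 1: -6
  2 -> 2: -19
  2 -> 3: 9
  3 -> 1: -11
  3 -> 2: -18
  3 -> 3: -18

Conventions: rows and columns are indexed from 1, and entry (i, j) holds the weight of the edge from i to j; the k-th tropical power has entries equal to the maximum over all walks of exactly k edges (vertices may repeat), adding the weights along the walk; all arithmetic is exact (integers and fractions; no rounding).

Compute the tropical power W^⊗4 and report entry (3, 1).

W^⊗2:
  [4, 8, 15]
  [-2, 0, 2]
  [-9, -5, -3]
W^⊗3:
  [6, 10, 17]
  [0, 4, 9]
  [-7, -3, 4]
W^⊗4:
  [8, 12, 19]
  [2, 6, 13]
  [-5, -1, 6]
Key observation: the optimum is the walk 3->1->1->1->1, with weight (-11) + 2 + 2 + 2 = -5.
Optimal value attained by: walk 3->1->1->1->1.
Answer: (W^⊗4)[3][1] = -5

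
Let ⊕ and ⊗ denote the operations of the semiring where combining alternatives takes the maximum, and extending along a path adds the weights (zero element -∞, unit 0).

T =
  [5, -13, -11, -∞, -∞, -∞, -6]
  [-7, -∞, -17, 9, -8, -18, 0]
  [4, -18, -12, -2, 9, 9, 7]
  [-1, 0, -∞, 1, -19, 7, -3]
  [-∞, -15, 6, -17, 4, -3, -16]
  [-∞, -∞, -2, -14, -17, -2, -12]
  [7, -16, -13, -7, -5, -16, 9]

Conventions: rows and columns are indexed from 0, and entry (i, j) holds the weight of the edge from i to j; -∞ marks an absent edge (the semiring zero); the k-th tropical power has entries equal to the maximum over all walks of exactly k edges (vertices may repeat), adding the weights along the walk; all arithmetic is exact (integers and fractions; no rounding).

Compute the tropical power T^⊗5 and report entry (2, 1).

T^⊗2:
  [10, -8, -6, -4, -2, -2, 3]
  [8, 9, -2, 10, -4, 16, 9]
  [14, -2, 15, 0, 13, 7, 16]
  [4, 1, 5, 9, -8, 8, 6]
  [10, -11, 10, 4, 15, 15, 13]
  [2, -14, -4, -4, 7, 7, 5]
  [16, -6, 1, 2, 4, 0, 18]
T^⊗3:
  [15, -3, 4, 1, 3, 3, 12]
  [16, 10, 14, 18, 7, 17, 18]
  [23, 1, 19, 13, 24, 24, 25]
  [13, 9, 6, 10, 14, 16, 15]
  [20, 4, 21, 8, 19, 19, 22]
  [12, -4, 13, -2, 11, 5, 14]
  [25, 3, 10, 11, 13, 10, 27]
T^⊗4:
  [20, 2, 9, 6, 13, 13, 21]
  [25, 18, 15, 19, 23, 25, 27]
  [32, 13, 30, 18, 28, 28, 34]
  [22, 10, 20, 18, 18, 17, 24]
  [29, 8, 25, 19, 30, 30, 31]
  [21, -1, 17, 11, 22, 22, 23]
  [34, 12, 19, 20, 22, 19, 36]
T^⊗5:
  [28, 7, 19, 14, 18, 18, 30]
  [34, 19, 29, 27, 27, 26, 36]
  [41, 19, 34, 28, 39, 39, 43]
  [31, 18, 24, 19, 29, 29, 33]
  [38, 19, 36, 24, 34, 34, 40]
  [30, 11, 28, 16, 26, 26, 32]
  [43, 21, 28, 29, 31, 28, 45]
Key observation: the optimum is the walk 2->6->6->6->0->1, with weight 7 + 9 + 9 + 7 + (-13) = 19.
Optimal value attained by: walk 2->6->6->6->0->1.
Answer: (T^⊗5)[2][1] = 19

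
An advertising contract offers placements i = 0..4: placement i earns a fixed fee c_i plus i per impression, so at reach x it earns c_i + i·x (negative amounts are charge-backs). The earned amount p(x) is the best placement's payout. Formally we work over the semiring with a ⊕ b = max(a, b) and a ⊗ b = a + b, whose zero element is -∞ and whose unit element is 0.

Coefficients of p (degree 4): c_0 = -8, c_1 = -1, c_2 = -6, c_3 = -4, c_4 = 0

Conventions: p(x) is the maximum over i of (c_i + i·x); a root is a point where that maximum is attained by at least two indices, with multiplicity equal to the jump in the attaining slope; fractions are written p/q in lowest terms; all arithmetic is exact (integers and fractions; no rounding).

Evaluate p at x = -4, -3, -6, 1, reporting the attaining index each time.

p(-4) = max(-8+0·(-4)=-8, -1+1·(-4)=-5, -6+2·(-4)=-14, -4+3·(-4)=-16, 0+4·(-4)=-16) = -5 (attained by i=1)
p(-3) = max(-8+0·(-3)=-8, -1+1·(-3)=-4, -6+2·(-3)=-12, -4+3·(-3)=-13, 0+4·(-3)=-12) = -4 (attained by i=1)
p(-6) = max(-8+0·(-6)=-8, -1+1·(-6)=-7, -6+2·(-6)=-18, -4+3·(-6)=-22, 0+4·(-6)=-24) = -7 (attained by i=1)
p(1) = max(-8+0·1=-8, -1+1·1=0, -6+2·1=-4, -4+3·1=-1, 0+4·1=4) = 4 (attained by i=4)
Answer: p(-4) = -5; p(-3) = -4; p(-6) = -7; p(1) = 4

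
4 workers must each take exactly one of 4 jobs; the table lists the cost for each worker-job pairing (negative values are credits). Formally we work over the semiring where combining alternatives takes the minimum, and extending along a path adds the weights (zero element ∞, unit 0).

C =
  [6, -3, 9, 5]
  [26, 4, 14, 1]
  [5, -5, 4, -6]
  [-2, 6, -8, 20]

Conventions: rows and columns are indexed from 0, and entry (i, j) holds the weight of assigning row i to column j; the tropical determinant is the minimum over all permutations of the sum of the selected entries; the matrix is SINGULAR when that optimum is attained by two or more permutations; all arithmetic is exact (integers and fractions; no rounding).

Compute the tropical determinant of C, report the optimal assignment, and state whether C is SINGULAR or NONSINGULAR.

σ = (0, 1, 2, 3): 6 + 4 + 4 + 20 = 34
σ = (0, 1, 3, 2): 6 + 4 + (-6) + (-8) = -4
σ = (0, 2, 1, 3): 6 + 14 + (-5) + 20 = 35
σ = (0, 2, 3, 1): 6 + 14 + (-6) + 6 = 20
σ = (0, 3, 1, 2): 6 + 1 + (-5) + (-8) = -6
σ = (0, 3, 2, 1): 6 + 1 + 4 + 6 = 17
σ = (1, 0, 2, 3): (-3) + 26 + 4 + 20 = 47
σ = (1, 0, 3, 2): (-3) + 26 + (-6) + (-8) = 9
σ = (1, 2, 0, 3): (-3) + 14 + 5 + 20 = 36
σ = (1, 2, 3, 0): (-3) + 14 + (-6) + (-2) = 3
σ = (1, 3, 0, 2): (-3) + 1 + 5 + (-8) = -5
σ = (1, 3, 2, 0): (-3) + 1 + 4 + (-2) = 0
σ = (2, 0, 1, 3): 9 + 26 + (-5) + 20 = 50
σ = (2, 0, 3, 1): 9 + 26 + (-6) + 6 = 35
σ = (2, 1, 0, 3): 9 + 4 + 5 + 20 = 38
σ = (2, 1, 3, 0): 9 + 4 + (-6) + (-2) = 5
σ = (2, 3, 0, 1): 9 + 1 + 5 + 6 = 21
σ = (2, 3, 1, 0): 9 + 1 + (-5) + (-2) = 3
σ = (3, 0, 1, 2): 5 + 26 + (-5) + (-8) = 18
σ = (3, 0, 2, 1): 5 + 26 + 4 + 6 = 41
σ = (3, 1, 0, 2): 5 + 4 + 5 + (-8) = 6
σ = (3, 1, 2, 0): 5 + 4 + 4 + (-2) = 11
σ = (3, 2, 0, 1): 5 + 14 + 5 + 6 = 30
σ = (3, 2, 1, 0): 5 + 14 + (-5) + (-2) = 12
Optimal value attained by: σ = (0, 3, 1, 2).
Answer: det⊕(C) = -6; verdict: NONSINGULAR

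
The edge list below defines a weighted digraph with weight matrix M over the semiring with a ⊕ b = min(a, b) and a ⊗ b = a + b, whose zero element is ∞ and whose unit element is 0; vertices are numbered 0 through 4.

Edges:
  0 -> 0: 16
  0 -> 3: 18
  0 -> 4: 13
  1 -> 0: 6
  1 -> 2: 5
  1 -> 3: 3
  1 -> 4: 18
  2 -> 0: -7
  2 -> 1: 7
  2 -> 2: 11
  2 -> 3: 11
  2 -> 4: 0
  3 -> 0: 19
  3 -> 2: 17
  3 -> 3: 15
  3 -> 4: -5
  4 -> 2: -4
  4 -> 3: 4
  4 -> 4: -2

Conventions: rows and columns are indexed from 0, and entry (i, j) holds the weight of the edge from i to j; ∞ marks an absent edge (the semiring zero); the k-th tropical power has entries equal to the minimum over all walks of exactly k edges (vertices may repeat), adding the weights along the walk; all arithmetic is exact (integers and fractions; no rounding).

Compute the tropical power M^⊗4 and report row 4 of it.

M^⊗2:
  [32, ∞, 9, 17, 11]
  [-2, 12, 14, 16, -2]
  [4, 18, -4, 4, -2]
  [10, 24, -9, -1, -7]
  [-11, 3, -6, 2, -4]
M^⊗3:
  [2, 16, 7, 15, 9]
  [7, 21, -6, 2, -4]
  [-11, 3, -6, 2, -4]
  [-16, -2, -11, -3, -9]
  [-13, 1, -8, 0, -6]
M^⊗4:
  [0, 14, 5, 13, 7]
  [-13, 1, -8, 0, -6]
  [-13, 1, -8, 0, -6]
  [-18, -4, -13, -5, -11]
  [-15, -1, -10, -2, -8]
Answer: row 4 of M^⊗4 = [-15, -1, -10, -2, -8]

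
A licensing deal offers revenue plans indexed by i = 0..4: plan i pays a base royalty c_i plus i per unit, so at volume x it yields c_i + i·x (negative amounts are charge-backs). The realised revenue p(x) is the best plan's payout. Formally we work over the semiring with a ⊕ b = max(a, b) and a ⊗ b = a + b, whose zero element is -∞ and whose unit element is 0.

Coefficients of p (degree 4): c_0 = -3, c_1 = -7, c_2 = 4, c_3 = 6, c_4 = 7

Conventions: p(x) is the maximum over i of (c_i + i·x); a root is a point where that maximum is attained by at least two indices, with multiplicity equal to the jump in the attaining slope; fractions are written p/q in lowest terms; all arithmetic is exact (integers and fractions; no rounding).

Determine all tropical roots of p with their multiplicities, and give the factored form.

hull edge (i=0, c=-3) to (i=2, c=4): slope 7/2, span 2
hull edge (i=2, c=4) to (i=3, c=6): slope 2, span 1
hull edge (i=3, c=6) to (i=4, c=7): slope 1, span 1
Factored form: p(x) = 7 ⊗ (x ⊕ (-7/2)) ⊗ (x ⊕ (-7/2)) ⊗ (x ⊕ (-2)) ⊗ (x ⊕ (-1))
Answer: roots = -7/2 (mult 2), -2 (mult 1), -1 (mult 1)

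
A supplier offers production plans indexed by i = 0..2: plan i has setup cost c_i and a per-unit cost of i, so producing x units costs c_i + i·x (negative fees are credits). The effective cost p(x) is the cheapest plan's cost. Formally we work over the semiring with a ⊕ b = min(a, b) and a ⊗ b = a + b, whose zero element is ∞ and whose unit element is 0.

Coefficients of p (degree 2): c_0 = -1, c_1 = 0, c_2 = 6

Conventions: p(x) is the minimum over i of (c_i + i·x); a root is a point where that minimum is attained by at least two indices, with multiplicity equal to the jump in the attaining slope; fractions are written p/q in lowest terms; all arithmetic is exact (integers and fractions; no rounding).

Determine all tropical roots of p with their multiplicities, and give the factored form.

hull edge (i=0, c=-1) to (i=1, c=0): slope 1, span 1
hull edge (i=1, c=0) to (i=2, c=6): slope 6, span 1
Factored form: p(x) = 6 ⊗ (x ⊕ (-6)) ⊗ (x ⊕ (-1))
Answer: roots = -6 (mult 1), -1 (mult 1)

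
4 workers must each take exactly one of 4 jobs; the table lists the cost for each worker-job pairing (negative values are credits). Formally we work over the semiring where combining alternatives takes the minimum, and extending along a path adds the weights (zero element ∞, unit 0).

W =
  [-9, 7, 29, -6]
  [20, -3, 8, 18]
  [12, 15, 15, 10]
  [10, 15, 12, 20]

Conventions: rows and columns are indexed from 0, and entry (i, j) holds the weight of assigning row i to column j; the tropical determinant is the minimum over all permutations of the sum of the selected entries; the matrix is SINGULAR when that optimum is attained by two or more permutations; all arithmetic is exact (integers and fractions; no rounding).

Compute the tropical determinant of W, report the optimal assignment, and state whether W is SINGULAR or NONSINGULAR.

σ = (0, 1, 2, 3): (-9) + (-3) + 15 + 20 = 23
σ = (0, 1, 3, 2): (-9) + (-3) + 10 + 12 = 10
σ = (0, 2, 1, 3): (-9) + 8 + 15 + 20 = 34
σ = (0, 2, 3, 1): (-9) + 8 + 10 + 15 = 24
σ = (0, 3, 1, 2): (-9) + 18 + 15 + 12 = 36
σ = (0, 3, 2, 1): (-9) + 18 + 15 + 15 = 39
σ = (1, 0, 2, 3): 7 + 20 + 15 + 20 = 62
σ = (1, 0, 3, 2): 7 + 20 + 10 + 12 = 49
σ = (1, 2, 0, 3): 7 + 8 + 12 + 20 = 47
σ = (1, 2, 3, 0): 7 + 8 + 10 + 10 = 35
σ = (1, 3, 0, 2): 7 + 18 + 12 + 12 = 49
σ = (1, 3, 2, 0): 7 + 18 + 15 + 10 = 50
σ = (2, 0, 1, 3): 29 + 20 + 15 + 20 = 84
σ = (2, 0, 3, 1): 29 + 20 + 10 + 15 = 74
σ = (2, 1, 0, 3): 29 + (-3) + 12 + 20 = 58
σ = (2, 1, 3, 0): 29 + (-3) + 10 + 10 = 46
σ = (2, 3, 0, 1): 29 + 18 + 12 + 15 = 74
σ = (2, 3, 1, 0): 29 + 18 + 15 + 10 = 72
σ = (3, 0, 1, 2): (-6) + 20 + 15 + 12 = 41
σ = (3, 0, 2, 1): (-6) + 20 + 15 + 15 = 44
σ = (3, 1, 0, 2): (-6) + (-3) + 12 + 12 = 15
σ = (3, 1, 2, 0): (-6) + (-3) + 15 + 10 = 16
σ = (3, 2, 0, 1): (-6) + 8 + 12 + 15 = 29
σ = (3, 2, 1, 0): (-6) + 8 + 15 + 10 = 27
Optimal value attained by: σ = (0, 1, 3, 2).
Answer: det⊕(W) = 10; verdict: NONSINGULAR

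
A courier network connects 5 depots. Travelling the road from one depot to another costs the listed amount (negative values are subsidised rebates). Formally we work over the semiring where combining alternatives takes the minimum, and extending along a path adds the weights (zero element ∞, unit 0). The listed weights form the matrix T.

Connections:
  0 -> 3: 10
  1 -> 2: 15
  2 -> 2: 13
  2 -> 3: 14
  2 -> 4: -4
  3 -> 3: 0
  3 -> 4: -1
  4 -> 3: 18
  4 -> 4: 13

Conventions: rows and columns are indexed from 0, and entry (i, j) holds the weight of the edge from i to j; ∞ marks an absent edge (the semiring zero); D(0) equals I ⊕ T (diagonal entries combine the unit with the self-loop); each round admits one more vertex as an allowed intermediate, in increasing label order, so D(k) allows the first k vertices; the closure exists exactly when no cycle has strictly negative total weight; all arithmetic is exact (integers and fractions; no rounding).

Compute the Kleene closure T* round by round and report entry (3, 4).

D(0):
  [0, ∞, ∞, 10, ∞]
  [∞, 0, 15, ∞, ∞]
  [∞, ∞, 0, 14, -4]
  [∞, ∞, ∞, 0, -1]
  [∞, ∞, ∞, 18, 0]
D(1):
  [0, ∞, ∞, 10, ∞]
  [∞, 0, 15, ∞, ∞]
  [∞, ∞, 0, 14, -4]
  [∞, ∞, ∞, 0, -1]
  [∞, ∞, ∞, 18, 0]
D(2):
  [0, ∞, ∞, 10, ∞]
  [∞, 0, 15, ∞, ∞]
  [∞, ∞, 0, 14, -4]
  [∞, ∞, ∞, 0, -1]
  [∞, ∞, ∞, 18, 0]
D(3):
  [0, ∞, ∞, 10, ∞]
  [∞, 0, 15, 29, 11]
  [∞, ∞, 0, 14, -4]
  [∞, ∞, ∞, 0, -1]
  [∞, ∞, ∞, 18, 0]
D(4):
  [0, ∞, ∞, 10, 9]
  [∞, 0, 15, 29, 11]
  [∞, ∞, 0, 14, -4]
  [∞, ∞, ∞, 0, -1]
  [∞, ∞, ∞, 18, 0]
D(5):
  [0, ∞, ∞, 10, 9]
  [∞, 0, 15, 29, 11]
  [∞, ∞, 0, 14, -4]
  [∞, ∞, ∞, 0, -1]
  [∞, ∞, ∞, 18, 0]
Answer: T*[3][4] = -1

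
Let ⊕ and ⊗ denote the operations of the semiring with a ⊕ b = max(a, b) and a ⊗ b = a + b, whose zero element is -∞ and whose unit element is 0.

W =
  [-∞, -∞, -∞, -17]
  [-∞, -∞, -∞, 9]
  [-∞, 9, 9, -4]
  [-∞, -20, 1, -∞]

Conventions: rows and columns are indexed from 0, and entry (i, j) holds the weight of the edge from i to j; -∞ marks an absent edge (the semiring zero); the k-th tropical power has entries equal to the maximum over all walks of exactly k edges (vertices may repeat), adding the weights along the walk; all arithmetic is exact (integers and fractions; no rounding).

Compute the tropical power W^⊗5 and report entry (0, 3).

W^⊗2:
  [-∞, -37, -16, -∞]
  [-∞, -11, 10, -∞]
  [-∞, 18, 18, 18]
  [-∞, 10, 10, -3]
W^⊗3:
  [-∞, -7, -7, -20]
  [-∞, 19, 19, 6]
  [-∞, 27, 27, 27]
  [-∞, 19, 19, 19]
W^⊗4:
  [-∞, 2, 2, 2]
  [-∞, 28, 28, 28]
  [-∞, 36, 36, 36]
  [-∞, 28, 28, 28]
W^⊗5:
  [-∞, 11, 11, 11]
  [-∞, 37, 37, 37]
  [-∞, 45, 45, 45]
  [-∞, 37, 37, 37]
Key observation: the optimum is the walk 0->3->2->2->1->3, with weight (-17) + 1 + 9 + 9 + 9 = 11.
Optimal value attained by: walk 0->3->2->2->1->3.
Answer: (W^⊗5)[0][3] = 11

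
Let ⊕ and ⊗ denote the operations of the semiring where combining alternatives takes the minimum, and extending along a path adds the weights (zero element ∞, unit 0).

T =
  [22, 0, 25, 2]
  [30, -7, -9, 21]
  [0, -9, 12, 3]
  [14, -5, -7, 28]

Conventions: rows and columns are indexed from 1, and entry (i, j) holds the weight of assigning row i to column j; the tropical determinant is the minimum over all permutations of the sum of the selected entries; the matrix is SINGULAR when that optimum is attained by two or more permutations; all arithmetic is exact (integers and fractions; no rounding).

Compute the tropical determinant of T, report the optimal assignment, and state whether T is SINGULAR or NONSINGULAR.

σ = (1, 2, 3, 4): 22 + (-7) + 12 + 28 = 55
σ = (1, 2, 4, 3): 22 + (-7) + 3 + (-7) = 11
σ = (1, 3, 2, 4): 22 + (-9) + (-9) + 28 = 32
σ = (1, 3, 4, 2): 22 + (-9) + 3 + (-5) = 11
σ = (1, 4, 2, 3): 22 + 21 + (-9) + (-7) = 27
σ = (1, 4, 3, 2): 22 + 21 + 12 + (-5) = 50
σ = (2, 1, 3, 4): 0 + 30 + 12 + 28 = 70
σ = (2, 1, 4, 3): 0 + 30 + 3 + (-7) = 26
σ = (2, 3, 1, 4): 0 + (-9) + 0 + 28 = 19
σ = (2, 3, 4, 1): 0 + (-9) + 3 + 14 = 8
σ = (2, 4, 1, 3): 0 + 21 + 0 + (-7) = 14
σ = (2, 4, 3, 1): 0 + 21 + 12 + 14 = 47
σ = (3, 1, 2, 4): 25 + 30 + (-9) + 28 = 74
σ = (3, 1, 4, 2): 25 + 30 + 3 + (-5) = 53
σ = (3, 2, 1, 4): 25 + (-7) + 0 + 28 = 46
σ = (3, 2, 4, 1): 25 + (-7) + 3 + 14 = 35
σ = (3, 4, 1, 2): 25 + 21 + 0 + (-5) = 41
σ = (3, 4, 2, 1): 25 + 21 + (-9) + 14 = 51
σ = (4, 1, 2, 3): 2 + 30 + (-9) + (-7) = 16
σ = (4, 1, 3, 2): 2 + 30 + 12 + (-5) = 39
σ = (4, 2, 1, 3): 2 + (-7) + 0 + (-7) = -12
σ = (4, 2, 3, 1): 2 + (-7) + 12 + 14 = 21
σ = (4, 3, 1, 2): 2 + (-9) + 0 + (-5) = -12
σ = (4, 3, 2, 1): 2 + (-9) + (-9) + 14 = -2
Optimal value attained by: σ = (4, 2, 1, 3).
Answer: det⊕(T) = -12; verdict: SINGULAR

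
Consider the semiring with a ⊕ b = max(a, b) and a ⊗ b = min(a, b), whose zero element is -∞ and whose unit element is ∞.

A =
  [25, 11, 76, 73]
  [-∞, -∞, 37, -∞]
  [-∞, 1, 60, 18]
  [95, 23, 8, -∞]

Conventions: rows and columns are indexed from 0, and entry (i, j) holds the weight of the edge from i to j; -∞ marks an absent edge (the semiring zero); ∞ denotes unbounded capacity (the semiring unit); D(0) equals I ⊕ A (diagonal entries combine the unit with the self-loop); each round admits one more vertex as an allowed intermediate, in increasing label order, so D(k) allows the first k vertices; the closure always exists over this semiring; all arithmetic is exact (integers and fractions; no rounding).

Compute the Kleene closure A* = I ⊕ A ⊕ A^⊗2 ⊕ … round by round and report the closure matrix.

D(0):
  [∞, 11, 76, 73]
  [-∞, ∞, 37, -∞]
  [-∞, 1, ∞, 18]
  [95, 23, 8, ∞]
D(1):
  [∞, 11, 76, 73]
  [-∞, ∞, 37, -∞]
  [-∞, 1, ∞, 18]
  [95, 23, 76, ∞]
D(2):
  [∞, 11, 76, 73]
  [-∞, ∞, 37, -∞]
  [-∞, 1, ∞, 18]
  [95, 23, 76, ∞]
D(3):
  [∞, 11, 76, 73]
  [-∞, ∞, 37, 18]
  [-∞, 1, ∞, 18]
  [95, 23, 76, ∞]
D(4):
  [∞, 23, 76, 73]
  [18, ∞, 37, 18]
  [18, 18, ∞, 18]
  [95, 23, 76, ∞]
Answer: A* = [[∞, 23, 76, 73], [18, ∞, 37, 18], [18, 18, ∞, 18], [95, 23, 76, ∞]]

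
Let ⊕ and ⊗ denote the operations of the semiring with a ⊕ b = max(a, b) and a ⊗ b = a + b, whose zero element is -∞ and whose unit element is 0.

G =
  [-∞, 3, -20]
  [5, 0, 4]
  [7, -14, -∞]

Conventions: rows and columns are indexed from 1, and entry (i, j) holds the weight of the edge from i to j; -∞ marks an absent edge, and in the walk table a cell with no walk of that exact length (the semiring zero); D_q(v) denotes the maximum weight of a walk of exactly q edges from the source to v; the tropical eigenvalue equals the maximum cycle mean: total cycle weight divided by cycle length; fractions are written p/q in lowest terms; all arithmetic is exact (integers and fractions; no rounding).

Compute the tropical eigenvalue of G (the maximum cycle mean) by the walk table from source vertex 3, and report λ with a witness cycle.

q=0: [-∞, -∞, 0]
q=1: [7, -14, -∞]
q=2: [-9, 10, -10]
q=3: [15, 10, 14]
Optimal cycle mean attained by: cycle 1->2->3->1, total 3 + 4 + 7, length 3.
Answer: λ = 14/3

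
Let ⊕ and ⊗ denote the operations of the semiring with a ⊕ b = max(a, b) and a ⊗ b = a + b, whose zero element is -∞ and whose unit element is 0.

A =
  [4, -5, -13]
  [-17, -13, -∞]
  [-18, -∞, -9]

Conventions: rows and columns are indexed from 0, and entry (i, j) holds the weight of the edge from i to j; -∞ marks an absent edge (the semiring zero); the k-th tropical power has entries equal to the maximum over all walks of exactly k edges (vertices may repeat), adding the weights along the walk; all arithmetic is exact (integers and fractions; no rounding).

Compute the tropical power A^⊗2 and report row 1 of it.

A^⊗2:
  [8, -1, -9]
  [-13, -22, -30]
  [-14, -23, -18]
Answer: row 1 of A^⊗2 = [-13, -22, -30]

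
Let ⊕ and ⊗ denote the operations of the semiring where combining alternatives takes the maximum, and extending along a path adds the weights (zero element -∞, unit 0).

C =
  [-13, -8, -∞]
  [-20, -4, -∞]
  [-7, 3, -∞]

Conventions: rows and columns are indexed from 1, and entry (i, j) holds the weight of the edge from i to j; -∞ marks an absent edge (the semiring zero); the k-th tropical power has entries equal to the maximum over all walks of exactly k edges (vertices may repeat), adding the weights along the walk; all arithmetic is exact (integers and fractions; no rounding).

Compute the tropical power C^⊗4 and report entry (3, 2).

C^⊗2:
  [-26, -12, -∞]
  [-24, -8, -∞]
  [-17, -1, -∞]
C^⊗3:
  [-32, -16, -∞]
  [-28, -12, -∞]
  [-21, -5, -∞]
C^⊗4:
  [-36, -20, -∞]
  [-32, -16, -∞]
  [-25, -9, -∞]
Key observation: the optimum is the walk 3->2->2->2->2, with weight 3 + (-4) + (-4) + (-4) = -9.
Optimal value attained by: walk 3->2->2->2->2.
Answer: (C^⊗4)[3][2] = -9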